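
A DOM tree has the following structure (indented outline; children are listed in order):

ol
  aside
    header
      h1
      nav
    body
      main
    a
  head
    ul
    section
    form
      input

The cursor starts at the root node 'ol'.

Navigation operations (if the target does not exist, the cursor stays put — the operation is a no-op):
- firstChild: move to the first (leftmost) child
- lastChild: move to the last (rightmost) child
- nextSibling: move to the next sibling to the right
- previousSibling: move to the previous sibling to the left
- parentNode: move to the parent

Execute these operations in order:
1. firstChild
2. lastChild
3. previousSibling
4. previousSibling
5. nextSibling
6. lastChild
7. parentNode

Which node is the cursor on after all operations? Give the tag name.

Answer: body

Derivation:
After 1 (firstChild): aside
After 2 (lastChild): a
After 3 (previousSibling): body
After 4 (previousSibling): header
After 5 (nextSibling): body
After 6 (lastChild): main
After 7 (parentNode): body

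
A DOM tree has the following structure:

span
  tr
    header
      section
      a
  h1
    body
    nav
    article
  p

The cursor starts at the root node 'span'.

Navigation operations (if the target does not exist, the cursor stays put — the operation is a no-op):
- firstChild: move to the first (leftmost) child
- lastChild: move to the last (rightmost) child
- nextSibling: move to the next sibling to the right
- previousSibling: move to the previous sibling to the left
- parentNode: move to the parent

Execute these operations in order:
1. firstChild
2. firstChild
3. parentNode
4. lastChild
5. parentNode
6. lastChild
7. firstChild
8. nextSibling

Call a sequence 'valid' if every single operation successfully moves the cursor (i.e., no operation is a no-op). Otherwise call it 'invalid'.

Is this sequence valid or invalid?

Answer: valid

Derivation:
After 1 (firstChild): tr
After 2 (firstChild): header
After 3 (parentNode): tr
After 4 (lastChild): header
After 5 (parentNode): tr
After 6 (lastChild): header
After 7 (firstChild): section
After 8 (nextSibling): a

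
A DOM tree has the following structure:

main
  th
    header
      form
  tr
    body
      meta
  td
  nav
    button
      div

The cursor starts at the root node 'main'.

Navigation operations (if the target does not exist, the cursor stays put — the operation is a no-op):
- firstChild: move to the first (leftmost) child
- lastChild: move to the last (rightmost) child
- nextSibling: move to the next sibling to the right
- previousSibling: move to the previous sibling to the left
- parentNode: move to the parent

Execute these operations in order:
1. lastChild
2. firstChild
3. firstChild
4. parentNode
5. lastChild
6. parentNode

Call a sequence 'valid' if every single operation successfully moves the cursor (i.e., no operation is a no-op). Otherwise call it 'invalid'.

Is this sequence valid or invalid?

After 1 (lastChild): nav
After 2 (firstChild): button
After 3 (firstChild): div
After 4 (parentNode): button
After 5 (lastChild): div
After 6 (parentNode): button

Answer: valid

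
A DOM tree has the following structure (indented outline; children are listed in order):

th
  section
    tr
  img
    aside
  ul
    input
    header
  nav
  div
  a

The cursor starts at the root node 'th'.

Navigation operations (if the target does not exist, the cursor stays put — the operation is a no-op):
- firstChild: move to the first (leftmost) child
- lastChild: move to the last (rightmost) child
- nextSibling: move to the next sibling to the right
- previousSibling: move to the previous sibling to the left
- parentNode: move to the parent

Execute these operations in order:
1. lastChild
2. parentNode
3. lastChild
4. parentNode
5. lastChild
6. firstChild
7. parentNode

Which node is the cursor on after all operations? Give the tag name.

Answer: th

Derivation:
After 1 (lastChild): a
After 2 (parentNode): th
After 3 (lastChild): a
After 4 (parentNode): th
After 5 (lastChild): a
After 6 (firstChild): a (no-op, stayed)
After 7 (parentNode): th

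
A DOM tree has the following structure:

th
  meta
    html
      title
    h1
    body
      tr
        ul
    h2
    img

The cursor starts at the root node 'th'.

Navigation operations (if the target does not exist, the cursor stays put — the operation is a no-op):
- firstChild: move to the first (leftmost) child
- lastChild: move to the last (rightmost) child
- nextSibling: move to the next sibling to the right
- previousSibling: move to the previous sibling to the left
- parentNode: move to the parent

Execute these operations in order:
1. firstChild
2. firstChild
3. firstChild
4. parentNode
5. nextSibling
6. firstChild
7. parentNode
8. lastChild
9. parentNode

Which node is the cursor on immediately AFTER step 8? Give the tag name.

After 1 (firstChild): meta
After 2 (firstChild): html
After 3 (firstChild): title
After 4 (parentNode): html
After 5 (nextSibling): h1
After 6 (firstChild): h1 (no-op, stayed)
After 7 (parentNode): meta
After 8 (lastChild): img

Answer: img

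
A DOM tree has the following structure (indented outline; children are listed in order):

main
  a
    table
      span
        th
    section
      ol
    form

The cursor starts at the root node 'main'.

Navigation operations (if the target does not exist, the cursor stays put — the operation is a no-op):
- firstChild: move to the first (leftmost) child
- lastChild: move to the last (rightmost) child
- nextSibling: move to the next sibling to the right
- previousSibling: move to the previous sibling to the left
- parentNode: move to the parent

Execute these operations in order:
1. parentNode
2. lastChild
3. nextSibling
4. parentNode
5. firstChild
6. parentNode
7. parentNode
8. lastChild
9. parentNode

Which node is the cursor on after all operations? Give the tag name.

After 1 (parentNode): main (no-op, stayed)
After 2 (lastChild): a
After 3 (nextSibling): a (no-op, stayed)
After 4 (parentNode): main
After 5 (firstChild): a
After 6 (parentNode): main
After 7 (parentNode): main (no-op, stayed)
After 8 (lastChild): a
After 9 (parentNode): main

Answer: main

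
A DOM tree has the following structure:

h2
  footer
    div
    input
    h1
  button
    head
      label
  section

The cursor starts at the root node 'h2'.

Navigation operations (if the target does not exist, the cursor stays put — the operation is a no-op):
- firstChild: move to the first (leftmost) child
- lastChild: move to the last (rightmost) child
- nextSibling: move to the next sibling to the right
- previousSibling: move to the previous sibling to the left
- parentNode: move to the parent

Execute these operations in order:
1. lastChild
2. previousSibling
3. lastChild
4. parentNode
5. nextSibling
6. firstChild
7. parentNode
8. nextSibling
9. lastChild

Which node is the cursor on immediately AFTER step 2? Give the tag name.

Answer: button

Derivation:
After 1 (lastChild): section
After 2 (previousSibling): button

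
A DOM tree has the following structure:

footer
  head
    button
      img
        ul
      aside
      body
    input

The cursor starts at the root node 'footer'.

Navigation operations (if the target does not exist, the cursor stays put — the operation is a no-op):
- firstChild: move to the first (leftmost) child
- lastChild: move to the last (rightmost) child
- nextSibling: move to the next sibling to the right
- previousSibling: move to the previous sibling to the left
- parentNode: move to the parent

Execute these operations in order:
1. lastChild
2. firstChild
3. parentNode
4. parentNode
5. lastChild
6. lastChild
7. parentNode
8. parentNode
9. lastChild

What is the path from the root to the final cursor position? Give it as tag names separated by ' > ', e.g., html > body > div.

Answer: footer > head

Derivation:
After 1 (lastChild): head
After 2 (firstChild): button
After 3 (parentNode): head
After 4 (parentNode): footer
After 5 (lastChild): head
After 6 (lastChild): input
After 7 (parentNode): head
After 8 (parentNode): footer
After 9 (lastChild): head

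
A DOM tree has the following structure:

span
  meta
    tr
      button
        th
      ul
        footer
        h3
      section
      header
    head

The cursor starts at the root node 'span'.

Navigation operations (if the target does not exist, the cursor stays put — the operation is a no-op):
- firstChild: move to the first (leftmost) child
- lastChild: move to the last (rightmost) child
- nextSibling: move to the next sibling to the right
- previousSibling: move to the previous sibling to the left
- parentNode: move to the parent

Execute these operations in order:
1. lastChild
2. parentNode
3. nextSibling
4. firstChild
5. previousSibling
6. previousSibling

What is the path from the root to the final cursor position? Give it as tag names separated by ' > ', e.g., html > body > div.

After 1 (lastChild): meta
After 2 (parentNode): span
After 3 (nextSibling): span (no-op, stayed)
After 4 (firstChild): meta
After 5 (previousSibling): meta (no-op, stayed)
After 6 (previousSibling): meta (no-op, stayed)

Answer: span > meta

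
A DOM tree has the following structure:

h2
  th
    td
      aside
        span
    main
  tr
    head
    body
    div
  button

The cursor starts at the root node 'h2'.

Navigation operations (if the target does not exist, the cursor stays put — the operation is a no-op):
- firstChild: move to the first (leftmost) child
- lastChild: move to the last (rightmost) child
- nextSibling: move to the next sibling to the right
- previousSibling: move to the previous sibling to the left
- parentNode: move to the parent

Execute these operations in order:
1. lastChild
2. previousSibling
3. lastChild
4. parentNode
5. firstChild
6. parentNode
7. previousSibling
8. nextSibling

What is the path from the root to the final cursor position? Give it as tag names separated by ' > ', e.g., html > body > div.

After 1 (lastChild): button
After 2 (previousSibling): tr
After 3 (lastChild): div
After 4 (parentNode): tr
After 5 (firstChild): head
After 6 (parentNode): tr
After 7 (previousSibling): th
After 8 (nextSibling): tr

Answer: h2 > tr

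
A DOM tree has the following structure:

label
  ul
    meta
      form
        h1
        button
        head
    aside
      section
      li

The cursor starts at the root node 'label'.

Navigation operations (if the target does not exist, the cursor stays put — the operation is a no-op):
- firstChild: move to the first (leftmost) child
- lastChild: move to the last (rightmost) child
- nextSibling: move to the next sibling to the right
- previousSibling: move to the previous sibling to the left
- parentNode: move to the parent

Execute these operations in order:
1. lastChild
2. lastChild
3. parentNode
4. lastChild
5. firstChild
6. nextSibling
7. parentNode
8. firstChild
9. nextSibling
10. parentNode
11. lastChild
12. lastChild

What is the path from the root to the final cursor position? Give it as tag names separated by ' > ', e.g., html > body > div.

After 1 (lastChild): ul
After 2 (lastChild): aside
After 3 (parentNode): ul
After 4 (lastChild): aside
After 5 (firstChild): section
After 6 (nextSibling): li
After 7 (parentNode): aside
After 8 (firstChild): section
After 9 (nextSibling): li
After 10 (parentNode): aside
After 11 (lastChild): li
After 12 (lastChild): li (no-op, stayed)

Answer: label > ul > aside > li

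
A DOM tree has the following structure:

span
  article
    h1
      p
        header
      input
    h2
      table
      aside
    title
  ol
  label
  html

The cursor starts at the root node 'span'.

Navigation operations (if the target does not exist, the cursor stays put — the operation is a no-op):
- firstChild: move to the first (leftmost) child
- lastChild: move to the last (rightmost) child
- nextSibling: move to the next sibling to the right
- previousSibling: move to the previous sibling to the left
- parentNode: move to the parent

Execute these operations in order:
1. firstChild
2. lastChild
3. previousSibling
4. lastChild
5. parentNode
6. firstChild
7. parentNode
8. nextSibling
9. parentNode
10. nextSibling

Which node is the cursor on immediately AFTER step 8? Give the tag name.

Answer: title

Derivation:
After 1 (firstChild): article
After 2 (lastChild): title
After 3 (previousSibling): h2
After 4 (lastChild): aside
After 5 (parentNode): h2
After 6 (firstChild): table
After 7 (parentNode): h2
After 8 (nextSibling): title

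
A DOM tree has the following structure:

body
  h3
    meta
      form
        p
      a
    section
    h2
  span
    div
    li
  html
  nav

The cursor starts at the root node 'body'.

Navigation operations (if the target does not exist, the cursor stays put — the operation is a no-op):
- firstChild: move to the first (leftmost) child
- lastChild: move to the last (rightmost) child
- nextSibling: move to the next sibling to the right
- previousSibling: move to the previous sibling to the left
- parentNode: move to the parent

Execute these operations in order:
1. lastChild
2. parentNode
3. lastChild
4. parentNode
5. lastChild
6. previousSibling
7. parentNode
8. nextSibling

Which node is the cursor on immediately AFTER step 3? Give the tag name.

Answer: nav

Derivation:
After 1 (lastChild): nav
After 2 (parentNode): body
After 3 (lastChild): nav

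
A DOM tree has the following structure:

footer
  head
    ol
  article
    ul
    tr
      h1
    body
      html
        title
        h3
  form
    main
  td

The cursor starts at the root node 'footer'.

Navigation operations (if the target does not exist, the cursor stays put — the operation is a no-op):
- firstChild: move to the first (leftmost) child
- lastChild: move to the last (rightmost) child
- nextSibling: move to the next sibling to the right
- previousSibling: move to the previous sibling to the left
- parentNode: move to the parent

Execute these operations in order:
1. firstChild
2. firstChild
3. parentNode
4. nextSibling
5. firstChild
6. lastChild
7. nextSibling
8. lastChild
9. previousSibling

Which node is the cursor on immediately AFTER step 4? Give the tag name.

After 1 (firstChild): head
After 2 (firstChild): ol
After 3 (parentNode): head
After 4 (nextSibling): article

Answer: article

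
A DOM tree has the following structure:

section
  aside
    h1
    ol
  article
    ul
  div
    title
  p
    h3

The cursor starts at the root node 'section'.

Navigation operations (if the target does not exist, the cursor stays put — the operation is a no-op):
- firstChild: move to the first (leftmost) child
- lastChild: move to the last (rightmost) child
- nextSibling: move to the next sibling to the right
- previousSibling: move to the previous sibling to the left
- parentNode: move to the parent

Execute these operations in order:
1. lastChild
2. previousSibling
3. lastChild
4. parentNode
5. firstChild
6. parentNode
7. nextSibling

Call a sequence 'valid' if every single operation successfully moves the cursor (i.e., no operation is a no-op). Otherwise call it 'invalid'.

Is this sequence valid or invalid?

After 1 (lastChild): p
After 2 (previousSibling): div
After 3 (lastChild): title
After 4 (parentNode): div
After 5 (firstChild): title
After 6 (parentNode): div
After 7 (nextSibling): p

Answer: valid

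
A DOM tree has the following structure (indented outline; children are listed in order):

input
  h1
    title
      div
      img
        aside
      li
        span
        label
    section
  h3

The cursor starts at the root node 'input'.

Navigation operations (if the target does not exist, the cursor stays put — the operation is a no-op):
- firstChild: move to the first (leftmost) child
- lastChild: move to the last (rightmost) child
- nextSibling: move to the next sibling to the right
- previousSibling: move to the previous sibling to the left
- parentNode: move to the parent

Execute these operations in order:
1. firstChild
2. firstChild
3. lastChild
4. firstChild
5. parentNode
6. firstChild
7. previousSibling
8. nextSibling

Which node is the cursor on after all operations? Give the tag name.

Answer: label

Derivation:
After 1 (firstChild): h1
After 2 (firstChild): title
After 3 (lastChild): li
After 4 (firstChild): span
After 5 (parentNode): li
After 6 (firstChild): span
After 7 (previousSibling): span (no-op, stayed)
After 8 (nextSibling): label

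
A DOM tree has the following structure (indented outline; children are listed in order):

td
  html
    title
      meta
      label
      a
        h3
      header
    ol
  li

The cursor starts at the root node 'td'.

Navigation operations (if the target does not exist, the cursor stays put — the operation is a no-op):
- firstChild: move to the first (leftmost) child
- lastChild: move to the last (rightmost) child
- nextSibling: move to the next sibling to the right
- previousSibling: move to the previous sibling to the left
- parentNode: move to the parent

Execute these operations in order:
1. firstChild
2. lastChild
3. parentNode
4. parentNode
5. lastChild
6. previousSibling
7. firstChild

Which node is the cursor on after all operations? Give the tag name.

Answer: title

Derivation:
After 1 (firstChild): html
After 2 (lastChild): ol
After 3 (parentNode): html
After 4 (parentNode): td
After 5 (lastChild): li
After 6 (previousSibling): html
After 7 (firstChild): title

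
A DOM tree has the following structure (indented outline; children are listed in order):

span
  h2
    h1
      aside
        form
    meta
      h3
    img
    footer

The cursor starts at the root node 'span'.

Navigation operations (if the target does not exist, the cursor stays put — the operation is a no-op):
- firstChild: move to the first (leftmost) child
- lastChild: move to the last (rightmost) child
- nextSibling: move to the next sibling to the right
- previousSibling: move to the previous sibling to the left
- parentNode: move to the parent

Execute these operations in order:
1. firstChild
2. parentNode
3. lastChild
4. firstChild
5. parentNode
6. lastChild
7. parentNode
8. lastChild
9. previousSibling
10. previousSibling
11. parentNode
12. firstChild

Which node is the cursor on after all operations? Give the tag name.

Answer: h1

Derivation:
After 1 (firstChild): h2
After 2 (parentNode): span
After 3 (lastChild): h2
After 4 (firstChild): h1
After 5 (parentNode): h2
After 6 (lastChild): footer
After 7 (parentNode): h2
After 8 (lastChild): footer
After 9 (previousSibling): img
After 10 (previousSibling): meta
After 11 (parentNode): h2
After 12 (firstChild): h1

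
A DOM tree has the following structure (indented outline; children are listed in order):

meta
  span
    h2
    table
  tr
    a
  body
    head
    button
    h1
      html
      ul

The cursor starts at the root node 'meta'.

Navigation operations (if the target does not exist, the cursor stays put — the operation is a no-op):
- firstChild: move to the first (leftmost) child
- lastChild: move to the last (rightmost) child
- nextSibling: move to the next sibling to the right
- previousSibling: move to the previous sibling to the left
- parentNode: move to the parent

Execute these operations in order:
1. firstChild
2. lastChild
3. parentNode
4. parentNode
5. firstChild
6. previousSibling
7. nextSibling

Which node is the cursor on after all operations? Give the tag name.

Answer: tr

Derivation:
After 1 (firstChild): span
After 2 (lastChild): table
After 3 (parentNode): span
After 4 (parentNode): meta
After 5 (firstChild): span
After 6 (previousSibling): span (no-op, stayed)
After 7 (nextSibling): tr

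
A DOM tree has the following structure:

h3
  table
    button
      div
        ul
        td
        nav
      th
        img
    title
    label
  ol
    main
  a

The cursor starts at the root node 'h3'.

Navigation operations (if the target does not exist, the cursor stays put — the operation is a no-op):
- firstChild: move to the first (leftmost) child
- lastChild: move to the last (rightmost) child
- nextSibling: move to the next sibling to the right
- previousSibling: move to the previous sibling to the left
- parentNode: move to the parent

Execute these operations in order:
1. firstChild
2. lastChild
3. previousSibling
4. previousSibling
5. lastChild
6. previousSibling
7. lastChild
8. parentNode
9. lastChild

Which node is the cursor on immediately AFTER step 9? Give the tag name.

Answer: nav

Derivation:
After 1 (firstChild): table
After 2 (lastChild): label
After 3 (previousSibling): title
After 4 (previousSibling): button
After 5 (lastChild): th
After 6 (previousSibling): div
After 7 (lastChild): nav
After 8 (parentNode): div
After 9 (lastChild): nav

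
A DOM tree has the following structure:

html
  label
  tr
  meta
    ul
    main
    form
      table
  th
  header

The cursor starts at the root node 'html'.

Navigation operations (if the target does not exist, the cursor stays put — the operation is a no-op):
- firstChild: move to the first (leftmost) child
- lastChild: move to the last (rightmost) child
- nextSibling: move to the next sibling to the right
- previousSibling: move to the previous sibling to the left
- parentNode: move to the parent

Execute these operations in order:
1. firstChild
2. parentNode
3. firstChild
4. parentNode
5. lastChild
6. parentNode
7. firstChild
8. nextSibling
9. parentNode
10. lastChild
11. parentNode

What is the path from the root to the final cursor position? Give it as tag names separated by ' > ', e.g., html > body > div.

After 1 (firstChild): label
After 2 (parentNode): html
After 3 (firstChild): label
After 4 (parentNode): html
After 5 (lastChild): header
After 6 (parentNode): html
After 7 (firstChild): label
After 8 (nextSibling): tr
After 9 (parentNode): html
After 10 (lastChild): header
After 11 (parentNode): html

Answer: html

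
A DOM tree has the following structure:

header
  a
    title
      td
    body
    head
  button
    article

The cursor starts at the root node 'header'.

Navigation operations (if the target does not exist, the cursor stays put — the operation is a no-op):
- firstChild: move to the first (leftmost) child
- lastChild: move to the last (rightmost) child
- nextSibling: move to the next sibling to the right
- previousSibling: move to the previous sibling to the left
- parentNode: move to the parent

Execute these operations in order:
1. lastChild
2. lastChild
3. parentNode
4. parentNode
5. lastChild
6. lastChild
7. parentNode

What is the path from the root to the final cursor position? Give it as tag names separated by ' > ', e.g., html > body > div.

Answer: header > button

Derivation:
After 1 (lastChild): button
After 2 (lastChild): article
After 3 (parentNode): button
After 4 (parentNode): header
After 5 (lastChild): button
After 6 (lastChild): article
After 7 (parentNode): button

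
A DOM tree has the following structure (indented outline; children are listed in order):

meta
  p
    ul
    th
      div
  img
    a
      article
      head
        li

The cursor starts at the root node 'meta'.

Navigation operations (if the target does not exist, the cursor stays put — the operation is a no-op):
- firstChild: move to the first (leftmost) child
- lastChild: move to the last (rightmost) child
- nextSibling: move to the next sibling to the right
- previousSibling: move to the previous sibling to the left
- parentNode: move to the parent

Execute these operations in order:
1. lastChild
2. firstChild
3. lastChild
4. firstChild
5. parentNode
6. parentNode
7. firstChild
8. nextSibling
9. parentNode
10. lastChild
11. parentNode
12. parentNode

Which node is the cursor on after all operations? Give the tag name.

Answer: img

Derivation:
After 1 (lastChild): img
After 2 (firstChild): a
After 3 (lastChild): head
After 4 (firstChild): li
After 5 (parentNode): head
After 6 (parentNode): a
After 7 (firstChild): article
After 8 (nextSibling): head
After 9 (parentNode): a
After 10 (lastChild): head
After 11 (parentNode): a
After 12 (parentNode): img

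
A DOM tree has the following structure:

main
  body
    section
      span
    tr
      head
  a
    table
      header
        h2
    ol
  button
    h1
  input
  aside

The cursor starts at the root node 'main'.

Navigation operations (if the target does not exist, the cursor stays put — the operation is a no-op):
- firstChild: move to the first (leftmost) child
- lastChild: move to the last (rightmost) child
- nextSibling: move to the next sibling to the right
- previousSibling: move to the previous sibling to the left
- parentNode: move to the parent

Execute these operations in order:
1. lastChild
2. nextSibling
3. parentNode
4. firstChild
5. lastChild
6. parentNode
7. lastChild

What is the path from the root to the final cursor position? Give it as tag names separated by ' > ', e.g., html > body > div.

Answer: main > body > tr

Derivation:
After 1 (lastChild): aside
After 2 (nextSibling): aside (no-op, stayed)
After 3 (parentNode): main
After 4 (firstChild): body
After 5 (lastChild): tr
After 6 (parentNode): body
After 7 (lastChild): tr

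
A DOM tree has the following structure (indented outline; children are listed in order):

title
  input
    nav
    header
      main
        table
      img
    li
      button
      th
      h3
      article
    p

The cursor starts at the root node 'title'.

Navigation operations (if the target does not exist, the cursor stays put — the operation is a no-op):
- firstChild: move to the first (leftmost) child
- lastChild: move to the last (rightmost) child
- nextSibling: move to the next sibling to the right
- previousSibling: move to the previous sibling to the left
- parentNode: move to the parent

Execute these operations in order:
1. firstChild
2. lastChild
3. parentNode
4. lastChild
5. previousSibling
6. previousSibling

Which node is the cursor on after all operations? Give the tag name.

Answer: header

Derivation:
After 1 (firstChild): input
After 2 (lastChild): p
After 3 (parentNode): input
After 4 (lastChild): p
After 5 (previousSibling): li
After 6 (previousSibling): header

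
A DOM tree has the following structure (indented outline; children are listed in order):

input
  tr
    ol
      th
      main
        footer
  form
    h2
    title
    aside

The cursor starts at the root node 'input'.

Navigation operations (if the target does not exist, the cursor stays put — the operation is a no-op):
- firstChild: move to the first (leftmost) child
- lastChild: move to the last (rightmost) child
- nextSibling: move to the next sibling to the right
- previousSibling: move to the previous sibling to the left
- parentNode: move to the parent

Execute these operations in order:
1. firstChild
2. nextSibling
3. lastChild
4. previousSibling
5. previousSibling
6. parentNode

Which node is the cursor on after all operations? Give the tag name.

Answer: form

Derivation:
After 1 (firstChild): tr
After 2 (nextSibling): form
After 3 (lastChild): aside
After 4 (previousSibling): title
After 5 (previousSibling): h2
After 6 (parentNode): form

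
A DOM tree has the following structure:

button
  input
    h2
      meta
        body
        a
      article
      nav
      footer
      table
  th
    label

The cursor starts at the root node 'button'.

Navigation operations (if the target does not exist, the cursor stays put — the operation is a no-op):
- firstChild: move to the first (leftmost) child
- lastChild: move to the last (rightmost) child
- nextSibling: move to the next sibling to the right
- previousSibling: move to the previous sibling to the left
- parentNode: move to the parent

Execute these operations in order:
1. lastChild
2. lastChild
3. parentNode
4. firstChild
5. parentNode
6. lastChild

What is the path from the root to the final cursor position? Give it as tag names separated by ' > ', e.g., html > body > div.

Answer: button > th > label

Derivation:
After 1 (lastChild): th
After 2 (lastChild): label
After 3 (parentNode): th
After 4 (firstChild): label
After 5 (parentNode): th
After 6 (lastChild): label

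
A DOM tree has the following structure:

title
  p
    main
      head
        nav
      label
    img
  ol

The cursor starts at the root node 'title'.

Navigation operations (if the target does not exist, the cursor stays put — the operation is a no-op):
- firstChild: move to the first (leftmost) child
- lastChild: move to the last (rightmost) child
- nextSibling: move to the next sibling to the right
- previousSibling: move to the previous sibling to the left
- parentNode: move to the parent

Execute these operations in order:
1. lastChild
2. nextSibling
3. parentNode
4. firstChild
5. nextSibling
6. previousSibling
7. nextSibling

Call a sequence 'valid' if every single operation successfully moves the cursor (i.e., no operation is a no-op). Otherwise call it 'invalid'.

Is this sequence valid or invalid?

After 1 (lastChild): ol
After 2 (nextSibling): ol (no-op, stayed)
After 3 (parentNode): title
After 4 (firstChild): p
After 5 (nextSibling): ol
After 6 (previousSibling): p
After 7 (nextSibling): ol

Answer: invalid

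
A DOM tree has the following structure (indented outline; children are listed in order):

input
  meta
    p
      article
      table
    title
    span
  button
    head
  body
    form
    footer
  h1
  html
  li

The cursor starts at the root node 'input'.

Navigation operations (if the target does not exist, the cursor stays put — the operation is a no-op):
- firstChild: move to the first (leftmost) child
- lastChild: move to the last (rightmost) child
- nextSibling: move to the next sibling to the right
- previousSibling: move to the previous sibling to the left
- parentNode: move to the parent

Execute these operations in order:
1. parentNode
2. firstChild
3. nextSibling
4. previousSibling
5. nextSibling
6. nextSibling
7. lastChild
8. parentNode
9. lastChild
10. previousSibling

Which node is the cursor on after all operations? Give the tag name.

Answer: form

Derivation:
After 1 (parentNode): input (no-op, stayed)
After 2 (firstChild): meta
After 3 (nextSibling): button
After 4 (previousSibling): meta
After 5 (nextSibling): button
After 6 (nextSibling): body
After 7 (lastChild): footer
After 8 (parentNode): body
After 9 (lastChild): footer
After 10 (previousSibling): form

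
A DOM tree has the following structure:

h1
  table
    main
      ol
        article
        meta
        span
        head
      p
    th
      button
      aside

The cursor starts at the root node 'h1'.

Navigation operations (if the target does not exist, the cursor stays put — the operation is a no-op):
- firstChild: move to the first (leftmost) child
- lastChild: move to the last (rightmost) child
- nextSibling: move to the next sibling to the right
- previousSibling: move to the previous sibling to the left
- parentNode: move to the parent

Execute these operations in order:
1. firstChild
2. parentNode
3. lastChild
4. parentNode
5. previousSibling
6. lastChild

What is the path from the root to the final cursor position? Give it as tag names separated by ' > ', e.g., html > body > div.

After 1 (firstChild): table
After 2 (parentNode): h1
After 3 (lastChild): table
After 4 (parentNode): h1
After 5 (previousSibling): h1 (no-op, stayed)
After 6 (lastChild): table

Answer: h1 > table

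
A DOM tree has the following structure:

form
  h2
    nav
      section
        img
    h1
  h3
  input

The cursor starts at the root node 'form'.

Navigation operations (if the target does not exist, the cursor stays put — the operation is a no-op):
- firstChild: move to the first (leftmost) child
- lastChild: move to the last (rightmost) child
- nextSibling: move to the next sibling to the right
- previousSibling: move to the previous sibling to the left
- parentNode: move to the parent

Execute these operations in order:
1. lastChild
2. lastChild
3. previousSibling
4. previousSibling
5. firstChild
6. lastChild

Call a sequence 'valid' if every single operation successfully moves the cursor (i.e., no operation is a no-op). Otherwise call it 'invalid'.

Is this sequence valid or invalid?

Answer: invalid

Derivation:
After 1 (lastChild): input
After 2 (lastChild): input (no-op, stayed)
After 3 (previousSibling): h3
After 4 (previousSibling): h2
After 5 (firstChild): nav
After 6 (lastChild): section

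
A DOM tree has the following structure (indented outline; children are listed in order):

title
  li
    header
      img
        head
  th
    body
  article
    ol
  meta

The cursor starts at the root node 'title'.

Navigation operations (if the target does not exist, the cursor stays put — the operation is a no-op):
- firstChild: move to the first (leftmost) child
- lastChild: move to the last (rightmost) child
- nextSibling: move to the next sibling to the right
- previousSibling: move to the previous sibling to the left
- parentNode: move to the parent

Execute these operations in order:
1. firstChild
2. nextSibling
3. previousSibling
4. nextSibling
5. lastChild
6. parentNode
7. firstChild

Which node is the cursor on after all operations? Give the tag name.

Answer: body

Derivation:
After 1 (firstChild): li
After 2 (nextSibling): th
After 3 (previousSibling): li
After 4 (nextSibling): th
After 5 (lastChild): body
After 6 (parentNode): th
After 7 (firstChild): body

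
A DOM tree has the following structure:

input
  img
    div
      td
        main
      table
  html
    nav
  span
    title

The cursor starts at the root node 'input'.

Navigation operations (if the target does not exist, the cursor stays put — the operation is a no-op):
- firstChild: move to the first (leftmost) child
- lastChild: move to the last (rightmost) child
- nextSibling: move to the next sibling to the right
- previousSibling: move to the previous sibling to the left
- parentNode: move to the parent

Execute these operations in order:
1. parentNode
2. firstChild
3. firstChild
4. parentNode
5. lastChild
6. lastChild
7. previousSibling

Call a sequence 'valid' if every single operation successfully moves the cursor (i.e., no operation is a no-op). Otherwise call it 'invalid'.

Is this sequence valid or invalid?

After 1 (parentNode): input (no-op, stayed)
After 2 (firstChild): img
After 3 (firstChild): div
After 4 (parentNode): img
After 5 (lastChild): div
After 6 (lastChild): table
After 7 (previousSibling): td

Answer: invalid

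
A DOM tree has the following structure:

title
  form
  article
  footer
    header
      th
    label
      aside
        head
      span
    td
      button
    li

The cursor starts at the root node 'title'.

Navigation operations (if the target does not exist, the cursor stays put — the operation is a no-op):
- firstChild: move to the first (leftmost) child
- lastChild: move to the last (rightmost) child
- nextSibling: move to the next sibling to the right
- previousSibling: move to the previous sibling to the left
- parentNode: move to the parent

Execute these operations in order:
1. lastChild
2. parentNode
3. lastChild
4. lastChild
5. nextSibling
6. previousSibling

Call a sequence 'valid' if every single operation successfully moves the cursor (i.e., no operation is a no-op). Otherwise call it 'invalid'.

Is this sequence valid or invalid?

After 1 (lastChild): footer
After 2 (parentNode): title
After 3 (lastChild): footer
After 4 (lastChild): li
After 5 (nextSibling): li (no-op, stayed)
After 6 (previousSibling): td

Answer: invalid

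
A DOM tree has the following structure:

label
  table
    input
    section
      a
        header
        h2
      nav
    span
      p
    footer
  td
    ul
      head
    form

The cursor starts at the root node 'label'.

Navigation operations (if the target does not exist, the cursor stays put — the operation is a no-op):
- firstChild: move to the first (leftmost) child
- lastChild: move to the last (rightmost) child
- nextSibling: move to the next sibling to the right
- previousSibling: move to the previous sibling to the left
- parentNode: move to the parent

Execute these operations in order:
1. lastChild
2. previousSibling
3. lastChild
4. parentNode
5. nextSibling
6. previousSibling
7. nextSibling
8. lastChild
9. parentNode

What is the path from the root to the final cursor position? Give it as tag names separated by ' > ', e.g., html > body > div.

Answer: label > td

Derivation:
After 1 (lastChild): td
After 2 (previousSibling): table
After 3 (lastChild): footer
After 4 (parentNode): table
After 5 (nextSibling): td
After 6 (previousSibling): table
After 7 (nextSibling): td
After 8 (lastChild): form
After 9 (parentNode): td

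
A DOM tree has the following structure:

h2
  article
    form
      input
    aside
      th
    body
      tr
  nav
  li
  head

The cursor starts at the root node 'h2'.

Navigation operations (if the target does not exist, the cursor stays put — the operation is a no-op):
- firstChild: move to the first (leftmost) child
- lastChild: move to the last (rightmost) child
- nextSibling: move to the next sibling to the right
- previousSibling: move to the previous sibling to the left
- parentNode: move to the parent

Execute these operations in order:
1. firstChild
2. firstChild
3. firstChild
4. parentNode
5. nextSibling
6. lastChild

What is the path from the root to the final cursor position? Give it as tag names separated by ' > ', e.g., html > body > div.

After 1 (firstChild): article
After 2 (firstChild): form
After 3 (firstChild): input
After 4 (parentNode): form
After 5 (nextSibling): aside
After 6 (lastChild): th

Answer: h2 > article > aside > th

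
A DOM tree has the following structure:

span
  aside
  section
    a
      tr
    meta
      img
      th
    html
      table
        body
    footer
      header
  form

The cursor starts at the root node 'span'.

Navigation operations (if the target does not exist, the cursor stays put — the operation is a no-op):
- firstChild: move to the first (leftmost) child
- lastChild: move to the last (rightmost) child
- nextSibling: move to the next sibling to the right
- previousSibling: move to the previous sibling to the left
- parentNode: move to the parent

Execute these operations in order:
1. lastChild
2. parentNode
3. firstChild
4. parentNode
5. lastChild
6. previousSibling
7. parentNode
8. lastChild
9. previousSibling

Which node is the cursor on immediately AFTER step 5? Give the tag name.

After 1 (lastChild): form
After 2 (parentNode): span
After 3 (firstChild): aside
After 4 (parentNode): span
After 5 (lastChild): form

Answer: form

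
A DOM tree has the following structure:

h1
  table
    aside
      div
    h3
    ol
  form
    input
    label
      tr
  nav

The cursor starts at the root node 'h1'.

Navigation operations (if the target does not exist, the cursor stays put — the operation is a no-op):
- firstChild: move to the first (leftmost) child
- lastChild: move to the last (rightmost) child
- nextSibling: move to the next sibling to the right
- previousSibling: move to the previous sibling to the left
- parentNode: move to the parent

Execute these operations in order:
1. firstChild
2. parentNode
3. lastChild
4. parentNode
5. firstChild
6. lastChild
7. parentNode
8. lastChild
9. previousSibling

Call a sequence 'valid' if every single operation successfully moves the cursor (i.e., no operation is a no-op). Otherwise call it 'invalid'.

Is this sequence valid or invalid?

Answer: valid

Derivation:
After 1 (firstChild): table
After 2 (parentNode): h1
After 3 (lastChild): nav
After 4 (parentNode): h1
After 5 (firstChild): table
After 6 (lastChild): ol
After 7 (parentNode): table
After 8 (lastChild): ol
After 9 (previousSibling): h3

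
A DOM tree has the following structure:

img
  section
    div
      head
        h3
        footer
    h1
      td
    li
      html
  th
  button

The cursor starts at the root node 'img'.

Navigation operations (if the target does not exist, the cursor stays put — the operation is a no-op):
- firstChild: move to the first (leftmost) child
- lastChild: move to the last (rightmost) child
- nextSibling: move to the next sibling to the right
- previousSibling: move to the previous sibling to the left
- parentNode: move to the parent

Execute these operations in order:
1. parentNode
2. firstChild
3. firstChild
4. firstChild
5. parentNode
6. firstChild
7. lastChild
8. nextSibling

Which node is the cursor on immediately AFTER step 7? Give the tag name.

After 1 (parentNode): img (no-op, stayed)
After 2 (firstChild): section
After 3 (firstChild): div
After 4 (firstChild): head
After 5 (parentNode): div
After 6 (firstChild): head
After 7 (lastChild): footer

Answer: footer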